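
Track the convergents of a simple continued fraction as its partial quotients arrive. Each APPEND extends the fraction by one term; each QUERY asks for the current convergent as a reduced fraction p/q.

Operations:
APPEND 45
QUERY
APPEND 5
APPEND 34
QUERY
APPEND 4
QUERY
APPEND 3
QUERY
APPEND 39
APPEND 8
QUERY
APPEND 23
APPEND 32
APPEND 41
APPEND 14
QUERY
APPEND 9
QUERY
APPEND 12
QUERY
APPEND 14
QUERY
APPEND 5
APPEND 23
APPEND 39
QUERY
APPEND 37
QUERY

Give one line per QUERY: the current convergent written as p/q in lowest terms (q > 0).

APPEND 45: p_0 = 45·1 + 0 = 45, q_0 = 45·0 + 1 = 1 → 45/1
APPEND 5: p_1 = 5·45 + 1 = 226, q_1 = 5·1 + 0 = 5 → 226/5
APPEND 34: p_2 = 34·226 + 45 = 7729, q_2 = 34·5 + 1 = 171 → 7729/171
APPEND 4: p_3 = 4·7729 + 226 = 31142, q_3 = 4·171 + 5 = 689 → 31142/689
APPEND 3: p_4 = 3·31142 + 7729 = 101155, q_4 = 3·689 + 171 = 2238 → 101155/2238
APPEND 39: p_5 = 39·101155 + 31142 = 3976187, q_5 = 39·2238 + 689 = 87971 → 3976187/87971
APPEND 8: p_6 = 8·3976187 + 101155 = 31910651, q_6 = 8·87971 + 2238 = 706006 → 31910651/706006
APPEND 23: p_7 = 23·31910651 + 3976187 = 737921160, q_7 = 23·706006 + 87971 = 16326109 → 737921160/16326109
APPEND 32: p_8 = 32·737921160 + 31910651 = 23645387771, q_8 = 32·16326109 + 706006 = 523141494 → 23645387771/523141494
APPEND 41: p_9 = 41·23645387771 + 737921160 = 970198819771, q_9 = 41·523141494 + 16326109 = 21465127363 → 970198819771/21465127363
APPEND 14: p_10 = 14·970198819771 + 23645387771 = 13606428864565, q_10 = 14·21465127363 + 523141494 = 301034924576 → 13606428864565/301034924576
APPEND 9: p_11 = 9·13606428864565 + 970198819771 = 123428058600856, q_11 = 9·301034924576 + 21465127363 = 2730779448547 → 123428058600856/2730779448547
APPEND 12: p_12 = 12·123428058600856 + 13606428864565 = 1494743132074837, q_12 = 12·2730779448547 + 301034924576 = 33070388307140 → 1494743132074837/33070388307140
APPEND 14: p_13 = 14·1494743132074837 + 123428058600856 = 21049831907648574, q_13 = 14·33070388307140 + 2730779448547 = 465716215748507 → 21049831907648574/465716215748507
APPEND 5: p_14 = 5·21049831907648574 + 1494743132074837 = 106743902670317707, q_14 = 5·465716215748507 + 33070388307140 = 2361651467049675 → 106743902670317707/2361651467049675
APPEND 23: p_15 = 23·106743902670317707 + 21049831907648574 = 2476159593324955835, q_15 = 23·2361651467049675 + 465716215748507 = 54783699957891032 → 2476159593324955835/54783699957891032
APPEND 39: p_16 = 39·2476159593324955835 + 106743902670317707 = 96676968042343595272, q_16 = 39·54783699957891032 + 2361651467049675 = 2138925949824799923 → 96676968042343595272/2138925949824799923
APPEND 37: p_17 = 37·96676968042343595272 + 2476159593324955835 = 3579523977160037980899, q_17 = 37·2138925949824799923 + 54783699957891032 = 79195043843475488183 → 3579523977160037980899/79195043843475488183

45/1
7729/171
31142/689
101155/2238
31910651/706006
13606428864565/301034924576
123428058600856/2730779448547
1494743132074837/33070388307140
21049831907648574/465716215748507
96676968042343595272/2138925949824799923
3579523977160037980899/79195043843475488183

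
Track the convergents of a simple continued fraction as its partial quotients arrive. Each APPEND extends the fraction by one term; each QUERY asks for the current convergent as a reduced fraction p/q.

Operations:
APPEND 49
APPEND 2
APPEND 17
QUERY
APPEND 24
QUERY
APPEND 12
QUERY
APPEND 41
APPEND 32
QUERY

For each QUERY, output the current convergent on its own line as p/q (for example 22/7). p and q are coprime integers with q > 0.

1732/35
41667/842
501736/10139
660112712/13339451

APPEND 49: p_0 = 49·1 + 0 = 49, q_0 = 49·0 + 1 = 1 → 49/1
APPEND 2: p_1 = 2·49 + 1 = 99, q_1 = 2·1 + 0 = 2 → 99/2
APPEND 17: p_2 = 17·99 + 49 = 1732, q_2 = 17·2 + 1 = 35 → 1732/35
APPEND 24: p_3 = 24·1732 + 99 = 41667, q_3 = 24·35 + 2 = 842 → 41667/842
APPEND 12: p_4 = 12·41667 + 1732 = 501736, q_4 = 12·842 + 35 = 10139 → 501736/10139
APPEND 41: p_5 = 41·501736 + 41667 = 20612843, q_5 = 41·10139 + 842 = 416541 → 20612843/416541
APPEND 32: p_6 = 32·20612843 + 501736 = 660112712, q_6 = 32·416541 + 10139 = 13339451 → 660112712/13339451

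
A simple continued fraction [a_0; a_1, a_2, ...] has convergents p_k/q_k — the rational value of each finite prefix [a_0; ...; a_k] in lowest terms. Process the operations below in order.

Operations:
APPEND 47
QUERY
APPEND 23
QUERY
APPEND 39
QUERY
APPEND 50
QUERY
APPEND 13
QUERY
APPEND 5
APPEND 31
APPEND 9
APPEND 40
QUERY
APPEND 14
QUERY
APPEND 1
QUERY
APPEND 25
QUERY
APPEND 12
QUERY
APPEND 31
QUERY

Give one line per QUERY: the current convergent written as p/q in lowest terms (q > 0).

APPEND 47: p_0 = 47·1 + 0 = 47, q_0 = 47·0 + 1 = 1 → 47/1
APPEND 23: p_1 = 23·47 + 1 = 1082, q_1 = 23·1 + 0 = 23 → 1082/23
APPEND 39: p_2 = 39·1082 + 47 = 42245, q_2 = 39·23 + 1 = 898 → 42245/898
APPEND 50: p_3 = 50·42245 + 1082 = 2113332, q_3 = 50·898 + 23 = 44923 → 2113332/44923
APPEND 13: p_4 = 13·2113332 + 42245 = 27515561, q_4 = 13·44923 + 898 = 584897 → 27515561/584897
APPEND 5: p_5 = 5·27515561 + 2113332 = 139691137, q_5 = 5·584897 + 44923 = 2969408 → 139691137/2969408
APPEND 31: p_6 = 31·139691137 + 27515561 = 4357940808, q_6 = 31·2969408 + 584897 = 92636545 → 4357940808/92636545
APPEND 9: p_7 = 9·4357940808 + 139691137 = 39361158409, q_7 = 9·92636545 + 2969408 = 836698313 → 39361158409/836698313
APPEND 40: p_8 = 40·39361158409 + 4357940808 = 1578804277168, q_8 = 40·836698313 + 92636545 = 33560569065 → 1578804277168/33560569065
APPEND 14: p_9 = 14·1578804277168 + 39361158409 = 22142621038761, q_9 = 14·33560569065 + 836698313 = 470684665223 → 22142621038761/470684665223
APPEND 1: p_10 = 1·22142621038761 + 1578804277168 = 23721425315929, q_10 = 1·470684665223 + 33560569065 = 504245234288 → 23721425315929/504245234288
APPEND 25: p_11 = 25·23721425315929 + 22142621038761 = 615178253936986, q_11 = 25·504245234288 + 470684665223 = 13076815522423 → 615178253936986/13076815522423
APPEND 12: p_12 = 12·615178253936986 + 23721425315929 = 7405860472559761, q_12 = 12·13076815522423 + 504245234288 = 157426031503364 → 7405860472559761/157426031503364
APPEND 31: p_13 = 31·7405860472559761 + 615178253936986 = 230196852903289577, q_13 = 31·157426031503364 + 13076815522423 = 4893283792126707 → 230196852903289577/4893283792126707

47/1
1082/23
42245/898
2113332/44923
27515561/584897
1578804277168/33560569065
22142621038761/470684665223
23721425315929/504245234288
615178253936986/13076815522423
7405860472559761/157426031503364
230196852903289577/4893283792126707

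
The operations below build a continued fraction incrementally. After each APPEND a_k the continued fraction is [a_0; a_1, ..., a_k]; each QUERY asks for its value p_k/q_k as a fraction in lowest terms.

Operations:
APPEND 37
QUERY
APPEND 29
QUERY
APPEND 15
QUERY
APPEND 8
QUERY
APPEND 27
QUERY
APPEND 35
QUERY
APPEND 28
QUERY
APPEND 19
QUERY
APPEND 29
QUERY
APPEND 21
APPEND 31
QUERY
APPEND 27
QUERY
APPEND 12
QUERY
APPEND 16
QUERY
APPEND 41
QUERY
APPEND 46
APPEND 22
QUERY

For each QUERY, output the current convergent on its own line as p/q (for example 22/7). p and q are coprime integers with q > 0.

37/1
1074/29
16147/436
130250/3517
3532897/95395
123781645/3342342
3469418957/93680971
66042741828/1783280791
1918708931969/51808823910
1253045548640456/33834634893841
33872588743605489/914624910716608
407724110471906324/11009333563493137
6557458356294106673/177063961926606800
269263516718530279917/7270631772554371937
272908206519709643902727/7369045392759964121781

APPEND 37: p_0 = 37·1 + 0 = 37, q_0 = 37·0 + 1 = 1 → 37/1
APPEND 29: p_1 = 29·37 + 1 = 1074, q_1 = 29·1 + 0 = 29 → 1074/29
APPEND 15: p_2 = 15·1074 + 37 = 16147, q_2 = 15·29 + 1 = 436 → 16147/436
APPEND 8: p_3 = 8·16147 + 1074 = 130250, q_3 = 8·436 + 29 = 3517 → 130250/3517
APPEND 27: p_4 = 27·130250 + 16147 = 3532897, q_4 = 27·3517 + 436 = 95395 → 3532897/95395
APPEND 35: p_5 = 35·3532897 + 130250 = 123781645, q_5 = 35·95395 + 3517 = 3342342 → 123781645/3342342
APPEND 28: p_6 = 28·123781645 + 3532897 = 3469418957, q_6 = 28·3342342 + 95395 = 93680971 → 3469418957/93680971
APPEND 19: p_7 = 19·3469418957 + 123781645 = 66042741828, q_7 = 19·93680971 + 3342342 = 1783280791 → 66042741828/1783280791
APPEND 29: p_8 = 29·66042741828 + 3469418957 = 1918708931969, q_8 = 29·1783280791 + 93680971 = 51808823910 → 1918708931969/51808823910
APPEND 21: p_9 = 21·1918708931969 + 66042741828 = 40358930313177, q_9 = 21·51808823910 + 1783280791 = 1089768582901 → 40358930313177/1089768582901
APPEND 31: p_10 = 31·40358930313177 + 1918708931969 = 1253045548640456, q_10 = 31·1089768582901 + 51808823910 = 33834634893841 → 1253045548640456/33834634893841
APPEND 27: p_11 = 27·1253045548640456 + 40358930313177 = 33872588743605489, q_11 = 27·33834634893841 + 1089768582901 = 914624910716608 → 33872588743605489/914624910716608
APPEND 12: p_12 = 12·33872588743605489 + 1253045548640456 = 407724110471906324, q_12 = 12·914624910716608 + 33834634893841 = 11009333563493137 → 407724110471906324/11009333563493137
APPEND 16: p_13 = 16·407724110471906324 + 33872588743605489 = 6557458356294106673, q_13 = 16·11009333563493137 + 914624910716608 = 177063961926606800 → 6557458356294106673/177063961926606800
APPEND 41: p_14 = 41·6557458356294106673 + 407724110471906324 = 269263516718530279917, q_14 = 41·177063961926606800 + 11009333563493137 = 7270631772554371937 → 269263516718530279917/7270631772554371937
APPEND 46: p_15 = 46·269263516718530279917 + 6557458356294106673 = 12392679227408686982855, q_15 = 46·7270631772554371937 + 177063961926606800 = 334626125499427715902 → 12392679227408686982855/334626125499427715902
APPEND 22: p_16 = 22·12392679227408686982855 + 269263516718530279917 = 272908206519709643902727, q_16 = 22·334626125499427715902 + 7270631772554371937 = 7369045392759964121781 → 272908206519709643902727/7369045392759964121781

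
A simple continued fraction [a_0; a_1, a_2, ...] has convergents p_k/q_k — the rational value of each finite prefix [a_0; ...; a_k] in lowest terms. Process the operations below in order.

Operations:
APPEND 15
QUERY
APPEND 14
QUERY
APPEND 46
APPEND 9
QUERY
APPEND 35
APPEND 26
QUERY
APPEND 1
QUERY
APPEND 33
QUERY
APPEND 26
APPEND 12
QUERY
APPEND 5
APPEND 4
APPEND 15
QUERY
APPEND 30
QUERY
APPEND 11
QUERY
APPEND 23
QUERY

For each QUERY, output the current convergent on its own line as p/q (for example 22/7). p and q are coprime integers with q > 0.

15/1
211/14
87700/5819
80147446/5317879
83226667/5522189
2826627457/187550116
885733114045/58769452576
287922704467889/19104016161825
8656575831593811/574374170659666
95510256851999810/6337219893418151
2205392483427589441/146330431719277139

APPEND 15: p_0 = 15·1 + 0 = 15, q_0 = 15·0 + 1 = 1 → 15/1
APPEND 14: p_1 = 14·15 + 1 = 211, q_1 = 14·1 + 0 = 14 → 211/14
APPEND 46: p_2 = 46·211 + 15 = 9721, q_2 = 46·14 + 1 = 645 → 9721/645
APPEND 9: p_3 = 9·9721 + 211 = 87700, q_3 = 9·645 + 14 = 5819 → 87700/5819
APPEND 35: p_4 = 35·87700 + 9721 = 3079221, q_4 = 35·5819 + 645 = 204310 → 3079221/204310
APPEND 26: p_5 = 26·3079221 + 87700 = 80147446, q_5 = 26·204310 + 5819 = 5317879 → 80147446/5317879
APPEND 1: p_6 = 1·80147446 + 3079221 = 83226667, q_6 = 1·5317879 + 204310 = 5522189 → 83226667/5522189
APPEND 33: p_7 = 33·83226667 + 80147446 = 2826627457, q_7 = 33·5522189 + 5317879 = 187550116 → 2826627457/187550116
APPEND 26: p_8 = 26·2826627457 + 83226667 = 73575540549, q_8 = 26·187550116 + 5522189 = 4881825205 → 73575540549/4881825205
APPEND 12: p_9 = 12·73575540549 + 2826627457 = 885733114045, q_9 = 12·4881825205 + 187550116 = 58769452576 → 885733114045/58769452576
APPEND 5: p_10 = 5·885733114045 + 73575540549 = 4502241110774, q_10 = 5·58769452576 + 4881825205 = 298729088085 → 4502241110774/298729088085
APPEND 4: p_11 = 4·4502241110774 + 885733114045 = 18894697557141, q_11 = 4·298729088085 + 58769452576 = 1253685804916 → 18894697557141/1253685804916
APPEND 15: p_12 = 15·18894697557141 + 4502241110774 = 287922704467889, q_12 = 15·1253685804916 + 298729088085 = 19104016161825 → 287922704467889/19104016161825
APPEND 30: p_13 = 30·287922704467889 + 18894697557141 = 8656575831593811, q_13 = 30·19104016161825 + 1253685804916 = 574374170659666 → 8656575831593811/574374170659666
APPEND 11: p_14 = 11·8656575831593811 + 287922704467889 = 95510256851999810, q_14 = 11·574374170659666 + 19104016161825 = 6337219893418151 → 95510256851999810/6337219893418151
APPEND 23: p_15 = 23·95510256851999810 + 8656575831593811 = 2205392483427589441, q_15 = 23·6337219893418151 + 574374170659666 = 146330431719277139 → 2205392483427589441/146330431719277139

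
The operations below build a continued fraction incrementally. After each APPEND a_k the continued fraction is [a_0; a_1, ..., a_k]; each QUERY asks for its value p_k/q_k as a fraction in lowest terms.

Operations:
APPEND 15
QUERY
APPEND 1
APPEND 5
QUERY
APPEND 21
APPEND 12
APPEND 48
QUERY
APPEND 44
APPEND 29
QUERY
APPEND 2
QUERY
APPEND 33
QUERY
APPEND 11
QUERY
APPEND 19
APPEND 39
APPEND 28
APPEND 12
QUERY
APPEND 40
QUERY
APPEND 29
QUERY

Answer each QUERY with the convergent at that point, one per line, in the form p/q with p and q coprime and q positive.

APPEND 15: p_0 = 15·1 + 0 = 15, q_0 = 15·0 + 1 = 1 → 15/1
APPEND 1: p_1 = 1·15 + 1 = 16, q_1 = 1·1 + 0 = 1 → 16/1
APPEND 5: p_2 = 5·16 + 15 = 95, q_2 = 5·1 + 1 = 6 → 95/6
APPEND 21: p_3 = 21·95 + 16 = 2011, q_3 = 21·6 + 1 = 127 → 2011/127
APPEND 12: p_4 = 12·2011 + 95 = 24227, q_4 = 12·127 + 6 = 1530 → 24227/1530
APPEND 48: p_5 = 48·24227 + 2011 = 1164907, q_5 = 48·1530 + 127 = 73567 → 1164907/73567
APPEND 44: p_6 = 44·1164907 + 24227 = 51280135, q_6 = 44·73567 + 1530 = 3238478 → 51280135/3238478
APPEND 29: p_7 = 29·51280135 + 1164907 = 1488288822, q_7 = 29·3238478 + 73567 = 93989429 → 1488288822/93989429
APPEND 2: p_8 = 2·1488288822 + 51280135 = 3027857779, q_8 = 2·93989429 + 3238478 = 191217336 → 3027857779/191217336
APPEND 33: p_9 = 33·3027857779 + 1488288822 = 101407595529, q_9 = 33·191217336 + 93989429 = 6404161517 → 101407595529/6404161517
APPEND 11: p_10 = 11·101407595529 + 3027857779 = 1118511408598, q_10 = 11·6404161517 + 191217336 = 70636994023 → 1118511408598/70636994023
APPEND 19: p_11 = 19·1118511408598 + 101407595529 = 21353124358891, q_11 = 19·70636994023 + 6404161517 = 1348507047954 → 21353124358891/1348507047954
APPEND 39: p_12 = 39·21353124358891 + 1118511408598 = 833890361405347, q_12 = 39·1348507047954 + 70636994023 = 52662411864229 → 833890361405347/52662411864229
APPEND 28: p_13 = 28·833890361405347 + 21353124358891 = 23370283243708607, q_13 = 28·52662411864229 + 1348507047954 = 1475896039246366 → 23370283243708607/1475896039246366
APPEND 12: p_14 = 12·23370283243708607 + 833890361405347 = 281277289285908631, q_14 = 12·1475896039246366 + 52662411864229 = 17763414882820621 → 281277289285908631/17763414882820621
APPEND 40: p_15 = 40·281277289285908631 + 23370283243708607 = 11274461854680053847, q_15 = 40·17763414882820621 + 1475896039246366 = 712012491352071206 → 11274461854680053847/712012491352071206
APPEND 29: p_16 = 29·11274461854680053847 + 281277289285908631 = 327240671075007470194, q_16 = 29·712012491352071206 + 17763414882820621 = 20666125664092885595 → 327240671075007470194/20666125664092885595

15/1
95/6
1164907/73567
1488288822/93989429
3027857779/191217336
101407595529/6404161517
1118511408598/70636994023
281277289285908631/17763414882820621
11274461854680053847/712012491352071206
327240671075007470194/20666125664092885595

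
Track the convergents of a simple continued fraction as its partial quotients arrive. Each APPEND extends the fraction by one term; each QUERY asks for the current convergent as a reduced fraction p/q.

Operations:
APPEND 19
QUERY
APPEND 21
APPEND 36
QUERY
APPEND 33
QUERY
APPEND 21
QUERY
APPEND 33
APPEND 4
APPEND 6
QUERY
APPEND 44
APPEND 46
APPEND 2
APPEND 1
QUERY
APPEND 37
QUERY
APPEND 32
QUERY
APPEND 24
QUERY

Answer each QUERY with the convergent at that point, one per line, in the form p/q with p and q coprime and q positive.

19/1
14419/757
476227/25002
10015186/525799
8334525241/437564019
51184375475473/2687188579486
1928067493921233/101223877443343
61749344180954929/3241851266766462
1483912327836839529/77905654279838431

APPEND 19: p_0 = 19·1 + 0 = 19, q_0 = 19·0 + 1 = 1 → 19/1
APPEND 21: p_1 = 21·19 + 1 = 400, q_1 = 21·1 + 0 = 21 → 400/21
APPEND 36: p_2 = 36·400 + 19 = 14419, q_2 = 36·21 + 1 = 757 → 14419/757
APPEND 33: p_3 = 33·14419 + 400 = 476227, q_3 = 33·757 + 21 = 25002 → 476227/25002
APPEND 21: p_4 = 21·476227 + 14419 = 10015186, q_4 = 21·25002 + 757 = 525799 → 10015186/525799
APPEND 33: p_5 = 33·10015186 + 476227 = 330977365, q_5 = 33·525799 + 25002 = 17376369 → 330977365/17376369
APPEND 4: p_6 = 4·330977365 + 10015186 = 1333924646, q_6 = 4·17376369 + 525799 = 70031275 → 1333924646/70031275
APPEND 6: p_7 = 6·1333924646 + 330977365 = 8334525241, q_7 = 6·70031275 + 17376369 = 437564019 → 8334525241/437564019
APPEND 44: p_8 = 44·8334525241 + 1333924646 = 368053035250, q_8 = 44·437564019 + 70031275 = 19322848111 → 368053035250/19322848111
APPEND 46: p_9 = 46·368053035250 + 8334525241 = 16938774146741, q_9 = 46·19322848111 + 437564019 = 889288577125 → 16938774146741/889288577125
APPEND 2: p_10 = 2·16938774146741 + 368053035250 = 34245601328732, q_10 = 2·889288577125 + 19322848111 = 1797900002361 → 34245601328732/1797900002361
APPEND 1: p_11 = 1·34245601328732 + 16938774146741 = 51184375475473, q_11 = 1·1797900002361 + 889288577125 = 2687188579486 → 51184375475473/2687188579486
APPEND 37: p_12 = 37·51184375475473 + 34245601328732 = 1928067493921233, q_12 = 37·2687188579486 + 1797900002361 = 101223877443343 → 1928067493921233/101223877443343
APPEND 32: p_13 = 32·1928067493921233 + 51184375475473 = 61749344180954929, q_13 = 32·101223877443343 + 2687188579486 = 3241851266766462 → 61749344180954929/3241851266766462
APPEND 24: p_14 = 24·61749344180954929 + 1928067493921233 = 1483912327836839529, q_14 = 24·3241851266766462 + 101223877443343 = 77905654279838431 → 1483912327836839529/77905654279838431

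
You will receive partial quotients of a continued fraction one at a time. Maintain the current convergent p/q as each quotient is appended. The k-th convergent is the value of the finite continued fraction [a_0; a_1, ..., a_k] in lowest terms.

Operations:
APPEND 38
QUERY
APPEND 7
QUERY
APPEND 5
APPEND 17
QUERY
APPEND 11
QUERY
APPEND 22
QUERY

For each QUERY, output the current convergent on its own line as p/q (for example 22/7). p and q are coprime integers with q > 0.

38/1
267/7
23608/619
261061/6845
5766950/151209

APPEND 38: p_0 = 38·1 + 0 = 38, q_0 = 38·0 + 1 = 1 → 38/1
APPEND 7: p_1 = 7·38 + 1 = 267, q_1 = 7·1 + 0 = 7 → 267/7
APPEND 5: p_2 = 5·267 + 38 = 1373, q_2 = 5·7 + 1 = 36 → 1373/36
APPEND 17: p_3 = 17·1373 + 267 = 23608, q_3 = 17·36 + 7 = 619 → 23608/619
APPEND 11: p_4 = 11·23608 + 1373 = 261061, q_4 = 11·619 + 36 = 6845 → 261061/6845
APPEND 22: p_5 = 22·261061 + 23608 = 5766950, q_5 = 22·6845 + 619 = 151209 → 5766950/151209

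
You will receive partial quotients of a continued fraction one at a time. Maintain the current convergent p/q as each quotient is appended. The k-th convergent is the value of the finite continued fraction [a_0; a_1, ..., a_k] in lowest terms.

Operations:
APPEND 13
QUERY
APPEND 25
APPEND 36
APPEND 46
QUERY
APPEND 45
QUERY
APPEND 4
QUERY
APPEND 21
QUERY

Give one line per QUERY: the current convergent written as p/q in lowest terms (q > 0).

13/1
540780/41471
24346849/1867096
97928176/7509855
2080838545/159574051

APPEND 13: p_0 = 13·1 + 0 = 13, q_0 = 13·0 + 1 = 1 → 13/1
APPEND 25: p_1 = 25·13 + 1 = 326, q_1 = 25·1 + 0 = 25 → 326/25
APPEND 36: p_2 = 36·326 + 13 = 11749, q_2 = 36·25 + 1 = 901 → 11749/901
APPEND 46: p_3 = 46·11749 + 326 = 540780, q_3 = 46·901 + 25 = 41471 → 540780/41471
APPEND 45: p_4 = 45·540780 + 11749 = 24346849, q_4 = 45·41471 + 901 = 1867096 → 24346849/1867096
APPEND 4: p_5 = 4·24346849 + 540780 = 97928176, q_5 = 4·1867096 + 41471 = 7509855 → 97928176/7509855
APPEND 21: p_6 = 21·97928176 + 24346849 = 2080838545, q_6 = 21·7509855 + 1867096 = 159574051 → 2080838545/159574051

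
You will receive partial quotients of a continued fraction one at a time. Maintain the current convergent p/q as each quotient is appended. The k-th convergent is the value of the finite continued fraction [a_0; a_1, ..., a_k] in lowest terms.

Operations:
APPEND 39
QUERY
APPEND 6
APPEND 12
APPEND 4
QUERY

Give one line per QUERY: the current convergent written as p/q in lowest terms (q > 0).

39/1
11671/298

APPEND 39: p_0 = 39·1 + 0 = 39, q_0 = 39·0 + 1 = 1 → 39/1
APPEND 6: p_1 = 6·39 + 1 = 235, q_1 = 6·1 + 0 = 6 → 235/6
APPEND 12: p_2 = 12·235 + 39 = 2859, q_2 = 12·6 + 1 = 73 → 2859/73
APPEND 4: p_3 = 4·2859 + 235 = 11671, q_3 = 4·73 + 6 = 298 → 11671/298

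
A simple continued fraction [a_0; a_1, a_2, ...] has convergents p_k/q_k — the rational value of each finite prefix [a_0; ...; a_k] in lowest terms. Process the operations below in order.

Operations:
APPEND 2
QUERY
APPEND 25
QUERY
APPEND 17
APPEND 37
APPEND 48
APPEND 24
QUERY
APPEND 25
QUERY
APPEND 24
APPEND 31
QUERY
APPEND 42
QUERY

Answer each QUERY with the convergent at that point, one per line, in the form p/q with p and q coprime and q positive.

APPEND 2: p_0 = 2·1 + 0 = 2, q_0 = 2·0 + 1 = 1 → 2/1
APPEND 25: p_1 = 25·2 + 1 = 51, q_1 = 25·1 + 0 = 25 → 51/25
APPEND 17: p_2 = 17·51 + 2 = 869, q_2 = 17·25 + 1 = 426 → 869/426
APPEND 37: p_3 = 37·869 + 51 = 32204, q_3 = 37·426 + 25 = 15787 → 32204/15787
APPEND 48: p_4 = 48·32204 + 869 = 1546661, q_4 = 48·15787 + 426 = 758202 → 1546661/758202
APPEND 24: p_5 = 24·1546661 + 32204 = 37152068, q_5 = 24·758202 + 15787 = 18212635 → 37152068/18212635
APPEND 25: p_6 = 25·37152068 + 1546661 = 930348361, q_6 = 25·18212635 + 758202 = 456074077 → 930348361/456074077
APPEND 24: p_7 = 24·930348361 + 37152068 = 22365512732, q_7 = 24·456074077 + 18212635 = 10963990483 → 22365512732/10963990483
APPEND 31: p_8 = 31·22365512732 + 930348361 = 694261243053, q_8 = 31·10963990483 + 456074077 = 340339779050 → 694261243053/340339779050
APPEND 42: p_9 = 42·694261243053 + 22365512732 = 29181337720958, q_9 = 42·340339779050 + 10963990483 = 14305234710583 → 29181337720958/14305234710583

2/1
51/25
37152068/18212635
930348361/456074077
694261243053/340339779050
29181337720958/14305234710583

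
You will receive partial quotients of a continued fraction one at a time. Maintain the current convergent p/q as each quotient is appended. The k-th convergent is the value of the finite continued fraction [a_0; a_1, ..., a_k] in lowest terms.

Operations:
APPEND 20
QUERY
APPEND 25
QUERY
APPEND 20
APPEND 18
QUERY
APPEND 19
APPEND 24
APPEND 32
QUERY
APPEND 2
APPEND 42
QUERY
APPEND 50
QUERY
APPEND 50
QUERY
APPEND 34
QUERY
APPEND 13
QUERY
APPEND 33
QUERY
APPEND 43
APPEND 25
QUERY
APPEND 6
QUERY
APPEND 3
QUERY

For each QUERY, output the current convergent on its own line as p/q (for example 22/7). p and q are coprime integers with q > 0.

APPEND 20: p_0 = 20·1 + 0 = 20, q_0 = 20·0 + 1 = 1 → 20/1
APPEND 25: p_1 = 25·20 + 1 = 501, q_1 = 25·1 + 0 = 25 → 501/25
APPEND 20: p_2 = 20·501 + 20 = 10040, q_2 = 20·25 + 1 = 501 → 10040/501
APPEND 18: p_3 = 18·10040 + 501 = 181221, q_3 = 18·501 + 25 = 9043 → 181221/9043
APPEND 19: p_4 = 19·181221 + 10040 = 3453239, q_4 = 19·9043 + 501 = 172318 → 3453239/172318
APPEND 24: p_5 = 24·3453239 + 181221 = 83058957, q_5 = 24·172318 + 9043 = 4144675 → 83058957/4144675
APPEND 32: p_6 = 32·83058957 + 3453239 = 2661339863, q_6 = 32·4144675 + 172318 = 132801918 → 2661339863/132801918
APPEND 2: p_7 = 2·2661339863 + 83058957 = 5405738683, q_7 = 2·132801918 + 4144675 = 269748511 → 5405738683/269748511
APPEND 42: p_8 = 42·5405738683 + 2661339863 = 229702364549, q_8 = 42·269748511 + 132801918 = 11462239380 → 229702364549/11462239380
APPEND 50: p_9 = 50·229702364549 + 5405738683 = 11490523966133, q_9 = 50·11462239380 + 269748511 = 573381717511 → 11490523966133/573381717511
APPEND 50: p_10 = 50·11490523966133 + 229702364549 = 574755900671199, q_10 = 50·573381717511 + 11462239380 = 28680548114930 → 574755900671199/28680548114930
APPEND 34: p_11 = 34·574755900671199 + 11490523966133 = 19553191146786899, q_11 = 34·28680548114930 + 573381717511 = 975712017625131 → 19553191146786899/975712017625131
APPEND 13: p_12 = 13·19553191146786899 + 574755900671199 = 254766240808900886, q_12 = 13·975712017625131 + 28680548114930 = 12712936777241633 → 254766240808900886/12712936777241633
APPEND 33: p_13 = 33·254766240808900886 + 19553191146786899 = 8426839137840516137, q_13 = 33·12712936777241633 + 975712017625131 = 420502625666599020 → 8426839137840516137/420502625666599020
APPEND 43: p_14 = 43·8426839137840516137 + 254766240808900886 = 362608849167951094777, q_14 = 43·420502625666599020 + 12712936777241633 = 18094325840440999493 → 362608849167951094777/18094325840440999493
APPEND 25: p_15 = 25·362608849167951094777 + 8426839137840516137 = 9073648068336617885562, q_15 = 25·18094325840440999493 + 420502625666599020 = 452778648636691586345 → 9073648068336617885562/452778648636691586345
APPEND 6: p_16 = 6·9073648068336617885562 + 362608849167951094777 = 54804497259187658408149, q_16 = 6·452778648636691586345 + 18094325840440999493 = 2734766217660590517563 → 54804497259187658408149/2734766217660590517563
APPEND 3: p_17 = 3·54804497259187658408149 + 9073648068336617885562 = 173487139845899593110009, q_17 = 3·2734766217660590517563 + 452778648636691586345 = 8657077301618463139034 → 173487139845899593110009/8657077301618463139034

20/1
501/25
181221/9043
2661339863/132801918
229702364549/11462239380
11490523966133/573381717511
574755900671199/28680548114930
19553191146786899/975712017625131
254766240808900886/12712936777241633
8426839137840516137/420502625666599020
9073648068336617885562/452778648636691586345
54804497259187658408149/2734766217660590517563
173487139845899593110009/8657077301618463139034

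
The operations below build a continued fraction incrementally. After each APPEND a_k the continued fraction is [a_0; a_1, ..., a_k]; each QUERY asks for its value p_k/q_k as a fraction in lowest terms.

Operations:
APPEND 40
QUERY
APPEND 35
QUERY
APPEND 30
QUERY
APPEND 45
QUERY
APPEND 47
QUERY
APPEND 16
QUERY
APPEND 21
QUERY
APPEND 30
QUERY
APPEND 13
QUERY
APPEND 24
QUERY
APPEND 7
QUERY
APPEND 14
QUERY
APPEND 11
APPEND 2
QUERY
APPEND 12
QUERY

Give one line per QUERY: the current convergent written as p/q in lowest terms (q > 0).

40/1
1401/35
42070/1051
1894551/47330
89085967/2225561
1427270023/35656306
30061756450/751007987
903279963523/22565895916
11772701282249/294107654895
283448110737499/7081149613396
1995909476444742/49862154948667
28226180780963887/705151318894734
653193976915058885/16318204644476216
8150811621047754119/203624982396505333

APPEND 40: p_0 = 40·1 + 0 = 40, q_0 = 40·0 + 1 = 1 → 40/1
APPEND 35: p_1 = 35·40 + 1 = 1401, q_1 = 35·1 + 0 = 35 → 1401/35
APPEND 30: p_2 = 30·1401 + 40 = 42070, q_2 = 30·35 + 1 = 1051 → 42070/1051
APPEND 45: p_3 = 45·42070 + 1401 = 1894551, q_3 = 45·1051 + 35 = 47330 → 1894551/47330
APPEND 47: p_4 = 47·1894551 + 42070 = 89085967, q_4 = 47·47330 + 1051 = 2225561 → 89085967/2225561
APPEND 16: p_5 = 16·89085967 + 1894551 = 1427270023, q_5 = 16·2225561 + 47330 = 35656306 → 1427270023/35656306
APPEND 21: p_6 = 21·1427270023 + 89085967 = 30061756450, q_6 = 21·35656306 + 2225561 = 751007987 → 30061756450/751007987
APPEND 30: p_7 = 30·30061756450 + 1427270023 = 903279963523, q_7 = 30·751007987 + 35656306 = 22565895916 → 903279963523/22565895916
APPEND 13: p_8 = 13·903279963523 + 30061756450 = 11772701282249, q_8 = 13·22565895916 + 751007987 = 294107654895 → 11772701282249/294107654895
APPEND 24: p_9 = 24·11772701282249 + 903279963523 = 283448110737499, q_9 = 24·294107654895 + 22565895916 = 7081149613396 → 283448110737499/7081149613396
APPEND 7: p_10 = 7·283448110737499 + 11772701282249 = 1995909476444742, q_10 = 7·7081149613396 + 294107654895 = 49862154948667 → 1995909476444742/49862154948667
APPEND 14: p_11 = 14·1995909476444742 + 283448110737499 = 28226180780963887, q_11 = 14·49862154948667 + 7081149613396 = 705151318894734 → 28226180780963887/705151318894734
APPEND 11: p_12 = 11·28226180780963887 + 1995909476444742 = 312483898067047499, q_12 = 11·705151318894734 + 49862154948667 = 7806526662790741 → 312483898067047499/7806526662790741
APPEND 2: p_13 = 2·312483898067047499 + 28226180780963887 = 653193976915058885, q_13 = 2·7806526662790741 + 705151318894734 = 16318204644476216 → 653193976915058885/16318204644476216
APPEND 12: p_14 = 12·653193976915058885 + 312483898067047499 = 8150811621047754119, q_14 = 12·16318204644476216 + 7806526662790741 = 203624982396505333 → 8150811621047754119/203624982396505333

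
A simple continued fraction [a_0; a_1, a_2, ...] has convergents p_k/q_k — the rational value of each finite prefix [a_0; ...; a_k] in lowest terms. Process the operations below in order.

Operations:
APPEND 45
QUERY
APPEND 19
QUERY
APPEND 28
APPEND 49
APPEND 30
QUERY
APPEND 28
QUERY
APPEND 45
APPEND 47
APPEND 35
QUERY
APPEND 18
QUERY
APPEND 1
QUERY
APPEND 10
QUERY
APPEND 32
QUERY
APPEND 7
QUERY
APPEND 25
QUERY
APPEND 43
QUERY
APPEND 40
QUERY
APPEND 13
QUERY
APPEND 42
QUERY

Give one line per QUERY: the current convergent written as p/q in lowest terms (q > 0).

45/1
856/19
35348803/784613
990943977/21995300
73492087545323/1631253179498
1324956074664887/29409136162575
1398448162210210/31040389342073
15309437696766987/339813029583305
491300454458753794/10905057336007833
3454412618908043545/76675214381638136
86851615927159842419/1927785416876961233
3738073897486781267562/82971448140090971155
149609807515398410544899/3320785711020515807433
1948665571597666118351249/43253185691406796467784
81993563814617375381297357/1819954584750105967454361

APPEND 45: p_0 = 45·1 + 0 = 45, q_0 = 45·0 + 1 = 1 → 45/1
APPEND 19: p_1 = 19·45 + 1 = 856, q_1 = 19·1 + 0 = 19 → 856/19
APPEND 28: p_2 = 28·856 + 45 = 24013, q_2 = 28·19 + 1 = 533 → 24013/533
APPEND 49: p_3 = 49·24013 + 856 = 1177493, q_3 = 49·533 + 19 = 26136 → 1177493/26136
APPEND 30: p_4 = 30·1177493 + 24013 = 35348803, q_4 = 30·26136 + 533 = 784613 → 35348803/784613
APPEND 28: p_5 = 28·35348803 + 1177493 = 990943977, q_5 = 28·784613 + 26136 = 21995300 → 990943977/21995300
APPEND 45: p_6 = 45·990943977 + 35348803 = 44627827768, q_6 = 45·21995300 + 784613 = 990573113 → 44627827768/990573113
APPEND 47: p_7 = 47·44627827768 + 990943977 = 2098498849073, q_7 = 47·990573113 + 21995300 = 46578931611 → 2098498849073/46578931611
APPEND 35: p_8 = 35·2098498849073 + 44627827768 = 73492087545323, q_8 = 35·46578931611 + 990573113 = 1631253179498 → 73492087545323/1631253179498
APPEND 18: p_9 = 18·73492087545323 + 2098498849073 = 1324956074664887, q_9 = 18·1631253179498 + 46578931611 = 29409136162575 → 1324956074664887/29409136162575
APPEND 1: p_10 = 1·1324956074664887 + 73492087545323 = 1398448162210210, q_10 = 1·29409136162575 + 1631253179498 = 31040389342073 → 1398448162210210/31040389342073
APPEND 10: p_11 = 10·1398448162210210 + 1324956074664887 = 15309437696766987, q_11 = 10·31040389342073 + 29409136162575 = 339813029583305 → 15309437696766987/339813029583305
APPEND 32: p_12 = 32·15309437696766987 + 1398448162210210 = 491300454458753794, q_12 = 32·339813029583305 + 31040389342073 = 10905057336007833 → 491300454458753794/10905057336007833
APPEND 7: p_13 = 7·491300454458753794 + 15309437696766987 = 3454412618908043545, q_13 = 7·10905057336007833 + 339813029583305 = 76675214381638136 → 3454412618908043545/76675214381638136
APPEND 25: p_14 = 25·3454412618908043545 + 491300454458753794 = 86851615927159842419, q_14 = 25·76675214381638136 + 10905057336007833 = 1927785416876961233 → 86851615927159842419/1927785416876961233
APPEND 43: p_15 = 43·86851615927159842419 + 3454412618908043545 = 3738073897486781267562, q_15 = 43·1927785416876961233 + 76675214381638136 = 82971448140090971155 → 3738073897486781267562/82971448140090971155
APPEND 40: p_16 = 40·3738073897486781267562 + 86851615927159842419 = 149609807515398410544899, q_16 = 40·82971448140090971155 + 1927785416876961233 = 3320785711020515807433 → 149609807515398410544899/3320785711020515807433
APPEND 13: p_17 = 13·149609807515398410544899 + 3738073897486781267562 = 1948665571597666118351249, q_17 = 13·3320785711020515807433 + 82971448140090971155 = 43253185691406796467784 → 1948665571597666118351249/43253185691406796467784
APPEND 42: p_18 = 42·1948665571597666118351249 + 149609807515398410544899 = 81993563814617375381297357, q_18 = 42·43253185691406796467784 + 3320785711020515807433 = 1819954584750105967454361 → 81993563814617375381297357/1819954584750105967454361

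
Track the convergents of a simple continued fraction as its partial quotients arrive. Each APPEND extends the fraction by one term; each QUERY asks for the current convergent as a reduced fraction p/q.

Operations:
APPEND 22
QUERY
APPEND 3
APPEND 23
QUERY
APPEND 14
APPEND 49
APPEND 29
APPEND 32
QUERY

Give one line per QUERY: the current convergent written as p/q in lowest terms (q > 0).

APPEND 22: p_0 = 22·1 + 0 = 22, q_0 = 22·0 + 1 = 1 → 22/1
APPEND 3: p_1 = 3·22 + 1 = 67, q_1 = 3·1 + 0 = 3 → 67/3
APPEND 23: p_2 = 23·67 + 22 = 1563, q_2 = 23·3 + 1 = 70 → 1563/70
APPEND 14: p_3 = 14·1563 + 67 = 21949, q_3 = 14·70 + 3 = 983 → 21949/983
APPEND 49: p_4 = 49·21949 + 1563 = 1077064, q_4 = 49·983 + 70 = 48237 → 1077064/48237
APPEND 29: p_5 = 29·1077064 + 21949 = 31256805, q_5 = 29·48237 + 983 = 1399856 → 31256805/1399856
APPEND 32: p_6 = 32·31256805 + 1077064 = 1001294824, q_6 = 32·1399856 + 48237 = 44843629 → 1001294824/44843629

22/1
1563/70
1001294824/44843629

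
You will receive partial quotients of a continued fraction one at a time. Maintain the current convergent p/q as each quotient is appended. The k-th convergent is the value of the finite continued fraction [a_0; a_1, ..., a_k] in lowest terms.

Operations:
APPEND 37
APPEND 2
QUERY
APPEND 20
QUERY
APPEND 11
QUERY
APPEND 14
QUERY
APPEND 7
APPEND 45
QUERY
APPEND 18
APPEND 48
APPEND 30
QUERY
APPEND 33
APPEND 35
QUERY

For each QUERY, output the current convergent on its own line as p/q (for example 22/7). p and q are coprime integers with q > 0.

APPEND 37: p_0 = 37·1 + 0 = 37, q_0 = 37·0 + 1 = 1 → 37/1
APPEND 2: p_1 = 2·37 + 1 = 75, q_1 = 2·1 + 0 = 2 → 75/2
APPEND 20: p_2 = 20·75 + 37 = 1537, q_2 = 20·2 + 1 = 41 → 1537/41
APPEND 11: p_3 = 11·1537 + 75 = 16982, q_3 = 11·41 + 2 = 453 → 16982/453
APPEND 14: p_4 = 14·16982 + 1537 = 239285, q_4 = 14·453 + 41 = 6383 → 239285/6383
APPEND 7: p_5 = 7·239285 + 16982 = 1691977, q_5 = 7·6383 + 453 = 45134 → 1691977/45134
APPEND 45: p_6 = 45·1691977 + 239285 = 76378250, q_6 = 45·45134 + 6383 = 2037413 → 76378250/2037413
APPEND 18: p_7 = 18·76378250 + 1691977 = 1376500477, q_7 = 18·2037413 + 45134 = 36718568 → 1376500477/36718568
APPEND 48: p_8 = 48·1376500477 + 76378250 = 66148401146, q_8 = 48·36718568 + 2037413 = 1764528677 → 66148401146/1764528677
APPEND 30: p_9 = 30·66148401146 + 1376500477 = 1985828534857, q_9 = 30·1764528677 + 36718568 = 52972578878 → 1985828534857/52972578878
APPEND 33: p_10 = 33·1985828534857 + 66148401146 = 65598490051427, q_10 = 33·52972578878 + 1764528677 = 1749859631651 → 65598490051427/1749859631651
APPEND 35: p_11 = 35·65598490051427 + 1985828534857 = 2297932980334802, q_11 = 35·1749859631651 + 52972578878 = 61298059686663 → 2297932980334802/61298059686663

75/2
1537/41
16982/453
239285/6383
76378250/2037413
1985828534857/52972578878
2297932980334802/61298059686663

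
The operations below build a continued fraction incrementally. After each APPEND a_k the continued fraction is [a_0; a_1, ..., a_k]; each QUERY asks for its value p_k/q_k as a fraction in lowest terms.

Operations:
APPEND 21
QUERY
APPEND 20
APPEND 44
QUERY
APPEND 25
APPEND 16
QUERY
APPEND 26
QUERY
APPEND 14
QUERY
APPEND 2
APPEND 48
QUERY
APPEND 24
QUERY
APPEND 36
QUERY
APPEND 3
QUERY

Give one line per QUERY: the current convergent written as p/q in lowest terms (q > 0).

21/1
18545/881
7443281/353601
193989352/9215671
2723294209/129372995
273471027169/12991532723
6568945229826/312064747013
236755499300905/11247322425191
716835443132541/34054032022586

APPEND 21: p_0 = 21·1 + 0 = 21, q_0 = 21·0 + 1 = 1 → 21/1
APPEND 20: p_1 = 20·21 + 1 = 421, q_1 = 20·1 + 0 = 20 → 421/20
APPEND 44: p_2 = 44·421 + 21 = 18545, q_2 = 44·20 + 1 = 881 → 18545/881
APPEND 25: p_3 = 25·18545 + 421 = 464046, q_3 = 25·881 + 20 = 22045 → 464046/22045
APPEND 16: p_4 = 16·464046 + 18545 = 7443281, q_4 = 16·22045 + 881 = 353601 → 7443281/353601
APPEND 26: p_5 = 26·7443281 + 464046 = 193989352, q_5 = 26·353601 + 22045 = 9215671 → 193989352/9215671
APPEND 14: p_6 = 14·193989352 + 7443281 = 2723294209, q_6 = 14·9215671 + 353601 = 129372995 → 2723294209/129372995
APPEND 2: p_7 = 2·2723294209 + 193989352 = 5640577770, q_7 = 2·129372995 + 9215671 = 267961661 → 5640577770/267961661
APPEND 48: p_8 = 48·5640577770 + 2723294209 = 273471027169, q_8 = 48·267961661 + 129372995 = 12991532723 → 273471027169/12991532723
APPEND 24: p_9 = 24·273471027169 + 5640577770 = 6568945229826, q_9 = 24·12991532723 + 267961661 = 312064747013 → 6568945229826/312064747013
APPEND 36: p_10 = 36·6568945229826 + 273471027169 = 236755499300905, q_10 = 36·312064747013 + 12991532723 = 11247322425191 → 236755499300905/11247322425191
APPEND 3: p_11 = 3·236755499300905 + 6568945229826 = 716835443132541, q_11 = 3·11247322425191 + 312064747013 = 34054032022586 → 716835443132541/34054032022586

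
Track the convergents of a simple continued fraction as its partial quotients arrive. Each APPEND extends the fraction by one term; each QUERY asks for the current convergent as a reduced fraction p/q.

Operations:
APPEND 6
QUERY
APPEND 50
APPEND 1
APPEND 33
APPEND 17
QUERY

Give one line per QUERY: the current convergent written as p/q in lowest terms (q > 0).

APPEND 6: p_0 = 6·1 + 0 = 6, q_0 = 6·0 + 1 = 1 → 6/1
APPEND 50: p_1 = 50·6 + 1 = 301, q_1 = 50·1 + 0 = 50 → 301/50
APPEND 1: p_2 = 1·301 + 6 = 307, q_2 = 1·50 + 1 = 51 → 307/51
APPEND 33: p_3 = 33·307 + 301 = 10432, q_3 = 33·51 + 50 = 1733 → 10432/1733
APPEND 17: p_4 = 17·10432 + 307 = 177651, q_4 = 17·1733 + 51 = 29512 → 177651/29512

6/1
177651/29512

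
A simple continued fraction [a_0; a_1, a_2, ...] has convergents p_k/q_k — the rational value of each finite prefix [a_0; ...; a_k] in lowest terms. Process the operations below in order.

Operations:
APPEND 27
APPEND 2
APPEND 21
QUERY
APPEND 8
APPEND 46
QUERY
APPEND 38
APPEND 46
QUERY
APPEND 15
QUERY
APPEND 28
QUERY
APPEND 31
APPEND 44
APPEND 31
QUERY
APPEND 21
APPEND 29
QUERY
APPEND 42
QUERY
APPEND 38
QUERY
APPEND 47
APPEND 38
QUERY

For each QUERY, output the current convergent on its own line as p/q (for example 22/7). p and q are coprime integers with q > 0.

1182/43
438688/15959
767702818/27928207
11532221925/419529893
323669916718/11774765211
13721867776268053/499186865928951
8383166532291970660/304970627617681013
352381595896418481603/12819265375140938824
13398883810596194271574/487437054882973356325
23957195870179463065603652/871537149160128743428087

APPEND 27: p_0 = 27·1 + 0 = 27, q_0 = 27·0 + 1 = 1 → 27/1
APPEND 2: p_1 = 2·27 + 1 = 55, q_1 = 2·1 + 0 = 2 → 55/2
APPEND 21: p_2 = 21·55 + 27 = 1182, q_2 = 21·2 + 1 = 43 → 1182/43
APPEND 8: p_3 = 8·1182 + 55 = 9511, q_3 = 8·43 + 2 = 346 → 9511/346
APPEND 46: p_4 = 46·9511 + 1182 = 438688, q_4 = 46·346 + 43 = 15959 → 438688/15959
APPEND 38: p_5 = 38·438688 + 9511 = 16679655, q_5 = 38·15959 + 346 = 606788 → 16679655/606788
APPEND 46: p_6 = 46·16679655 + 438688 = 767702818, q_6 = 46·606788 + 15959 = 27928207 → 767702818/27928207
APPEND 15: p_7 = 15·767702818 + 16679655 = 11532221925, q_7 = 15·27928207 + 606788 = 419529893 → 11532221925/419529893
APPEND 28: p_8 = 28·11532221925 + 767702818 = 323669916718, q_8 = 28·419529893 + 27928207 = 11774765211 → 323669916718/11774765211
APPEND 31: p_9 = 31·323669916718 + 11532221925 = 10045299640183, q_9 = 31·11774765211 + 419529893 = 365437251434 → 10045299640183/365437251434
APPEND 44: p_10 = 44·10045299640183 + 323669916718 = 442316854084770, q_10 = 44·365437251434 + 11774765211 = 16091013828307 → 442316854084770/16091013828307
APPEND 31: p_11 = 31·442316854084770 + 10045299640183 = 13721867776268053, q_11 = 31·16091013828307 + 365437251434 = 499186865928951 → 13721867776268053/499186865928951
APPEND 21: p_12 = 21·13721867776268053 + 442316854084770 = 288601540155713883, q_12 = 21·499186865928951 + 16091013828307 = 10499015198336278 → 288601540155713883/10499015198336278
APPEND 29: p_13 = 29·288601540155713883 + 13721867776268053 = 8383166532291970660, q_13 = 29·10499015198336278 + 499186865928951 = 304970627617681013 → 8383166532291970660/304970627617681013
APPEND 42: p_14 = 42·8383166532291970660 + 288601540155713883 = 352381595896418481603, q_14 = 42·304970627617681013 + 10499015198336278 = 12819265375140938824 → 352381595896418481603/12819265375140938824
APPEND 38: p_15 = 38·352381595896418481603 + 8383166532291970660 = 13398883810596194271574, q_15 = 38·12819265375140938824 + 304970627617681013 = 487437054882973356325 → 13398883810596194271574/487437054882973356325
APPEND 47: p_16 = 47·13398883810596194271574 + 352381595896418481603 = 630099920693917549245581, q_16 = 47·487437054882973356325 + 12819265375140938824 = 22922360844874888686099 → 630099920693917549245581/22922360844874888686099
APPEND 38: p_17 = 38·630099920693917549245581 + 13398883810596194271574 = 23957195870179463065603652, q_17 = 38·22922360844874888686099 + 487437054882973356325 = 871537149160128743428087 → 23957195870179463065603652/871537149160128743428087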